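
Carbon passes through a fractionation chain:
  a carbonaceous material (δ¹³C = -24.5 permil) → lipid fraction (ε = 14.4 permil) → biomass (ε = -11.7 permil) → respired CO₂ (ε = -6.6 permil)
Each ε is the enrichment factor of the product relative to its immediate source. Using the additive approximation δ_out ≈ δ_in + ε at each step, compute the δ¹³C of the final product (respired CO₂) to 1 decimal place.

step 1: δ ≈ -24.5 + (14.4) = -10.1 permil
step 2: δ ≈ -10.1 + (-11.7) = -21.8 permil
step 3: δ ≈ -21.8 + (-6.6) = -28.4 permil

-28.4 permil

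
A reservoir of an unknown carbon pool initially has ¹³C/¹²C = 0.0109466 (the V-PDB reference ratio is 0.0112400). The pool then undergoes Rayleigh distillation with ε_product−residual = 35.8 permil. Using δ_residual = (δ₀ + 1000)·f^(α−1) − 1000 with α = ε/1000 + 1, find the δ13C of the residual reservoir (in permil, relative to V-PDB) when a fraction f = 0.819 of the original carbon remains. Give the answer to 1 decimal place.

δ₀ = (0.0109466/0.0112400 − 1)×1000 = (0.973897 − 1)×1000 = -26.103 permil
α − 1 = ε/1000 = 0.0358
f^(α−1) = 0.819^(0.0358) = 0.992877
δ_res = (-26.103 + 1000) × 0.992877 − 1000 = 966.960 − 1000 = -33.04 permil

-33.0 permil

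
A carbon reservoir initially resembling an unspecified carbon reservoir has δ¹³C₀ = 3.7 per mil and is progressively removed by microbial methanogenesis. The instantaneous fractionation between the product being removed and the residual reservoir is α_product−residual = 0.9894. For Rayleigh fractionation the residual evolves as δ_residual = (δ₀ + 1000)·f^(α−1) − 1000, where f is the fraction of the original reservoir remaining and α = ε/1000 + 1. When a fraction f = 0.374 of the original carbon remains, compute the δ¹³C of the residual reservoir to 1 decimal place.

Rayleigh residual: δ_res = (δ₀ + 1000)·f^(α−1) − 1000
α − 1 = -0.01060
f^(α−1) = 0.374^(-0.01060) = 1.010480
δ_res = (3.7 + 1000) × 1.010480 − 1000 = 1014.218 − 1000 = 14.22 per mil

14.2 per mil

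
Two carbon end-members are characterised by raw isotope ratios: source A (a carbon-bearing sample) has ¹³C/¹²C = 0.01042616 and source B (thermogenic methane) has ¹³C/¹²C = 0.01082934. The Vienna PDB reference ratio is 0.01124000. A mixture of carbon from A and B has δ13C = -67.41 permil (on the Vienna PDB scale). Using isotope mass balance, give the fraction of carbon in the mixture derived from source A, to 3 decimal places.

δ_A = (0.01042616/0.01124000 − 1)×1000 = (0.927594 − 1)×1000 = -72.406 permil
δ_B = (0.01082934/0.01124000 − 1)×1000 = (0.963464 − 1)×1000 = -36.536 permil
f_A = (δ_mix − δ_B)/(δ_A − δ_B) = (-67.41 − (-36.536))/(-72.406 − (-36.536))
f_A = -30.874 / -35.870 = 0.8607

0.861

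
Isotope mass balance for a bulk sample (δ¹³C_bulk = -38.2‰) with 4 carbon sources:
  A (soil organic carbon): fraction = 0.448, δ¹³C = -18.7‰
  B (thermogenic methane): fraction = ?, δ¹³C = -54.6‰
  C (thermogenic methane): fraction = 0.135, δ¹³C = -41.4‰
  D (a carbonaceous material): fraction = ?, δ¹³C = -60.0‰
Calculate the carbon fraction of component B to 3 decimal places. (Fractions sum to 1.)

0.146

Let f_B and f_D be the unknown fractions; fractions sum to 1 so f_B + f_D = 0.417.
Mass balance: Σ fᵢ·δᵢ = δ_bulk ⇒ f_B·(-54.6) + f_D·(-60.0) = -38.2 − (-13.967) = -24.233
Substitute f_D = 0.417 − f_B:
f_B·(-54.6 − -60.0) = -24.233 − 0.417×(-60.0) = 0.787
f_B = 0.787 / 5.4 = 0.1457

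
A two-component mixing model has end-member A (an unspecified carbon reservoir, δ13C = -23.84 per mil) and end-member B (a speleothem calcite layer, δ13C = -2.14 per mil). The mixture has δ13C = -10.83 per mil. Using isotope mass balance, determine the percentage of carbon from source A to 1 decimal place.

δ_mix = f_A·δ_A + (1 − f_A)·δ_B  ⇒  f_A = (δ_mix − δ_B)/(δ_A − δ_B)
f_A = (-10.83 − (-2.14)) / (-23.84 − (-2.14))
f_A = -8.69 / -21.70 = 0.4005

40.0%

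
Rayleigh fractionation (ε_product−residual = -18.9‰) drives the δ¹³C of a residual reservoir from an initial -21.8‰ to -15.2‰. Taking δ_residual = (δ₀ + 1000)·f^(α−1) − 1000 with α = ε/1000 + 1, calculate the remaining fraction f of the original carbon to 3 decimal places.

α − 1 = ε/1000 = -0.0189
(δ_res + 1000)/(δ₀ + 1000) = (-15.2 + 1000)/(-21.8 + 1000) = 984.8/978.2 = 1.006747
f = 1.006747^(1/-0.0189) = exp(ln(1.006747)/-0.0189) = exp(0.00672/-0.0189)
f = exp(-0.3558) = 0.7006

0.701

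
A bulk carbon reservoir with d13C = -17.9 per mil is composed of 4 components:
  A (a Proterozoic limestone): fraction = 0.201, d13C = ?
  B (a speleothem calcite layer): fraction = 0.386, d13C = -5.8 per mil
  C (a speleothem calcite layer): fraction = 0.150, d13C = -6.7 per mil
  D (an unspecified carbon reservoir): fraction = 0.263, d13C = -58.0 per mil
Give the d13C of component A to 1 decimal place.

Isotope mass balance: δ_bulk = Σ fᵢ·δᵢ.
-17.9 = 0.201×δ_A + 0.386×(-5.8) + 0.150×(-6.7) + 0.263×(-58.0)
0.201·δ_A = -17.9 − (-18.498) = 0.598
δ_A = 0.598 / 0.201 = 2.97 per mil

3.0 per mil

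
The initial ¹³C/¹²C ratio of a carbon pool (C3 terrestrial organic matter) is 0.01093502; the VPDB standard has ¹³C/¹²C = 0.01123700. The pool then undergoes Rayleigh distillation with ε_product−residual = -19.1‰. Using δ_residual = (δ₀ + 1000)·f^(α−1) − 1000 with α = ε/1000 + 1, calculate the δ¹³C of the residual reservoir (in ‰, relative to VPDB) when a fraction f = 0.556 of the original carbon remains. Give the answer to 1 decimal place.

δ₀ = (0.01093502/0.01123700 − 1)×1000 = (0.973126 − 1)×1000 = -26.874‰
α − 1 = ε/1000 = -0.0191
f^(α−1) = 0.556^(-0.0191) = 1.011275
δ_res = (-26.874 + 1000) × 1.011275 − 1000 = 984.098 − 1000 = -15.90‰

-15.9‰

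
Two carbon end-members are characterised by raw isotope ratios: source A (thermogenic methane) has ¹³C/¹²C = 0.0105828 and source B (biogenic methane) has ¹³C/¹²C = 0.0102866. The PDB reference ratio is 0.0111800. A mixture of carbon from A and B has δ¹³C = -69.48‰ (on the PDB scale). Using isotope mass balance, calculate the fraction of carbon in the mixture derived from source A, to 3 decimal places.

δ_A = (0.0105828/0.0111800 − 1)×1000 = (0.946583 − 1)×1000 = -53.417‰
δ_B = (0.0102866/0.0111800 − 1)×1000 = (0.920089 − 1)×1000 = -79.911‰
f_A = (δ_mix − δ_B)/(δ_A − δ_B) = (-69.48 − (-79.911))/(-53.417 − (-79.911))
f_A = 10.431 / 26.494 = 0.3937

0.394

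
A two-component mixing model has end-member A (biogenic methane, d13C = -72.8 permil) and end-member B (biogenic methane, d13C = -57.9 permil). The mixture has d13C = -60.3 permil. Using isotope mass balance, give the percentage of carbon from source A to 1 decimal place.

δ_mix = f_A·δ_A + (1 − f_A)·δ_B  ⇒  f_A = (δ_mix − δ_B)/(δ_A − δ_B)
f_A = (-60.3 − (-57.9)) / (-72.8 − (-57.9))
f_A = -2.4 / -14.9 = 0.1611

16.1%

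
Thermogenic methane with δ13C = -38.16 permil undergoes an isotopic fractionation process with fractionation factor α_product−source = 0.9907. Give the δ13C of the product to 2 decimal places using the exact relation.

δ_product = (δ_source + 1000)·α − 1000
δ_product = (-38.16 + 1000) × 0.9907 − 1000
δ_product = 952.895 − 1000 = -47.105 permil

-47.11 permil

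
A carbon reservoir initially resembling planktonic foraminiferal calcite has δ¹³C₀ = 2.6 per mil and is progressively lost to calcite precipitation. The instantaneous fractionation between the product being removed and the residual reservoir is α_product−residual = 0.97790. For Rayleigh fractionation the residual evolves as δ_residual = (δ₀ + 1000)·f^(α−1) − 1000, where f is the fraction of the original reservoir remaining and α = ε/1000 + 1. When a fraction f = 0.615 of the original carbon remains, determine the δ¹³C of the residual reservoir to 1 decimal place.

13.4 per mil

Rayleigh residual: δ_res = (δ₀ + 1000)·f^(α−1) − 1000
α − 1 = -0.02210
f^(α−1) = 0.615^(-0.02210) = 1.010801
δ_res = (2.6 + 1000) × 1.010801 − 1000 = 1013.430 − 1000 = 13.43 per mil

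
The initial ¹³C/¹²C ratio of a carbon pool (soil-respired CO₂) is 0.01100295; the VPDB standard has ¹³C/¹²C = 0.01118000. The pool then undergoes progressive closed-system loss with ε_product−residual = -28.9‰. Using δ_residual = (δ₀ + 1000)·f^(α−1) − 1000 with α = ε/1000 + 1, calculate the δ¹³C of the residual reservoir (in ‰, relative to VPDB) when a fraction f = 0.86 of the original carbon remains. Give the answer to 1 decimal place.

-11.5‰

δ₀ = (0.01100295/0.01118000 − 1)×1000 = (0.984164 − 1)×1000 = -15.836‰
α − 1 = ε/1000 = -0.0289
f^(α−1) = 0.86^(-0.0289) = 1.004368
δ_res = (-15.836 + 1000) × 1.004368 − 1000 = 988.463 − 1000 = -11.54‰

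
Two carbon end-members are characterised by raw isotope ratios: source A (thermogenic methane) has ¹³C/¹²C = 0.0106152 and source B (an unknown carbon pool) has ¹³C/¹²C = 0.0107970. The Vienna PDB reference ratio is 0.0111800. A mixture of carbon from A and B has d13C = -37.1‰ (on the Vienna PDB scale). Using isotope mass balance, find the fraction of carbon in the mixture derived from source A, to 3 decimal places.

δ_A = (0.0106152/0.0111800 − 1)×1000 = (0.949481 − 1)×1000 = -50.519‰
δ_B = (0.0107970/0.0111800 − 1)×1000 = (0.965742 − 1)×1000 = -34.258‰
f_A = (δ_mix − δ_B)/(δ_A − δ_B) = (-37.1 − (-34.258))/(-50.519 − (-34.258))
f_A = -2.842 / -16.261 = 0.1748

0.175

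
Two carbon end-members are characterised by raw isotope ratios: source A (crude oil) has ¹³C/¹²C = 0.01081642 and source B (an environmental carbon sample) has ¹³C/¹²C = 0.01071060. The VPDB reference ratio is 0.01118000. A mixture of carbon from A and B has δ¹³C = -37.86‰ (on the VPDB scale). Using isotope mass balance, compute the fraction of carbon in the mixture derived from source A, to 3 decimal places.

0.436

δ_A = (0.01081642/0.01118000 − 1)×1000 = (0.967479 − 1)×1000 = -32.521‰
δ_B = (0.01071060/0.01118000 − 1)×1000 = (0.958014 − 1)×1000 = -41.986‰
f_A = (δ_mix − δ_B)/(δ_A − δ_B) = (-37.86 − (-41.986))/(-32.521 − (-41.986))
f_A = 4.126 / 9.465 = 0.4359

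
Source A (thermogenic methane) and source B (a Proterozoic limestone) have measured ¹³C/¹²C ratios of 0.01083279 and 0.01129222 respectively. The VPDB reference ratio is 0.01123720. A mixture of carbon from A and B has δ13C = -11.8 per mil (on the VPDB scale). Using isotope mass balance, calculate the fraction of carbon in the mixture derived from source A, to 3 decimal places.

δ_A = (0.01083279/0.01123720 − 1)×1000 = (0.964011 − 1)×1000 = -35.989 per mil
δ_B = (0.01129222/0.01123720 − 1)×1000 = (1.004896 − 1)×1000 = 4.896 per mil
f_A = (δ_mix − δ_B)/(δ_A − δ_B) = (-11.8 − (4.896))/(-35.989 − (4.896))
f_A = -16.696 / -40.885 = 0.4084

0.408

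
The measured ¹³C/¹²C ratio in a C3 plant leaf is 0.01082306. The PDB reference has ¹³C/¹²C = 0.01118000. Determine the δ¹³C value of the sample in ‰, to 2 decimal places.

-31.93‰

δ¹³C = (R_sample / R_standard − 1) × 1000
R_sample / R_standard = 0.01082306 / 0.01118000 = 0.968073
δ¹³C = (0.968073 − 1) × 1000 = -31.927‰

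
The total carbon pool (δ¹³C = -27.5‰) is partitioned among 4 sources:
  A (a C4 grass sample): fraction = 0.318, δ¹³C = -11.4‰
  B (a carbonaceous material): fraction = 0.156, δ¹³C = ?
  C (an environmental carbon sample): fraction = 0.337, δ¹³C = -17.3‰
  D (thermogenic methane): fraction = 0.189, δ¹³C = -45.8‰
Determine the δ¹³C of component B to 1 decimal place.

Isotope mass balance: δ_bulk = Σ fᵢ·δᵢ.
-27.5 = 0.318×(-11.4) + 0.156×δ_B + 0.337×(-17.3) + 0.189×(-45.8)
0.156·δ_B = -27.5 − (-18.111) = -9.389
δ_B = -9.389 / 0.156 = -60.18‰

-60.2‰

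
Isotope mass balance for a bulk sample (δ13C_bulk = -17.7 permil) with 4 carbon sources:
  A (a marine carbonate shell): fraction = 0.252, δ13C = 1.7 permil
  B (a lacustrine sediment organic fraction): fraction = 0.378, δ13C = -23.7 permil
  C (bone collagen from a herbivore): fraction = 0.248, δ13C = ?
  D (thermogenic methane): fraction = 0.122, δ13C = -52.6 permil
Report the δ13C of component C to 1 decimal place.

Isotope mass balance: δ_bulk = Σ fᵢ·δᵢ.
-17.7 = 0.252×(1.7) + 0.378×(-23.7) + 0.248×δ_C + 0.122×(-52.6)
0.248·δ_C = -17.7 − (-14.947) = -2.753
δ_C = -2.753 / 0.248 = -11.10 permil

-11.1 permil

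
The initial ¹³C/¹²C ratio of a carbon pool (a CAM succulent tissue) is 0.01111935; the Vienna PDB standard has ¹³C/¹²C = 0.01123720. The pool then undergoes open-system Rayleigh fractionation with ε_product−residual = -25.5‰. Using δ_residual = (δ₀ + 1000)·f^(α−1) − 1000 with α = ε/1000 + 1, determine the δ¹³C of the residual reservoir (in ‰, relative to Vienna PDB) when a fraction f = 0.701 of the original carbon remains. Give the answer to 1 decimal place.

δ₀ = (0.01111935/0.01123720 − 1)×1000 = (0.989513 − 1)×1000 = -10.487‰
α − 1 = ε/1000 = -0.0255
f^(α−1) = 0.701^(-0.0255) = 1.009100
δ_res = (-10.487 + 1000) × 1.009100 − 1000 = 998.517 − 1000 = -1.48‰

-1.5‰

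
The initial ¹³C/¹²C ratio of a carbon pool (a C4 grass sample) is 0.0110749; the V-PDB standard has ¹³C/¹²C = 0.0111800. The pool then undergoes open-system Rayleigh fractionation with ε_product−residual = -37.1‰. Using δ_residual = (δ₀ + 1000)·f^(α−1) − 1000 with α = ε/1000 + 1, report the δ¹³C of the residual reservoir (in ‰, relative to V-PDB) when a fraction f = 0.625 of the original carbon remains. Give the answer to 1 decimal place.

8.0‰

δ₀ = (0.0110749/0.0111800 − 1)×1000 = (0.990599 − 1)×1000 = -9.401‰
α − 1 = ε/1000 = -0.0371
f^(α−1) = 0.625^(-0.0371) = 1.017590
δ_res = (-9.401 + 1000) × 1.017590 − 1000 = 1008.024 − 1000 = 8.02‰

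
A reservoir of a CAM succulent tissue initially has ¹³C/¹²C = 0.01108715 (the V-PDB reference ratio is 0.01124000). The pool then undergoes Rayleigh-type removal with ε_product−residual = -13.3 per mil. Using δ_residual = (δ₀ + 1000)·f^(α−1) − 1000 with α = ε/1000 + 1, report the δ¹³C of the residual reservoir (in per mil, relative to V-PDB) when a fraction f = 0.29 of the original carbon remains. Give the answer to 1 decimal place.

2.8 per mil

δ₀ = (0.01108715/0.01124000 − 1)×1000 = (0.986401 − 1)×1000 = -13.599 per mil
α − 1 = ε/1000 = -0.0133
f^(α−1) = 0.29^(-0.0133) = 1.016600
δ_res = (-13.599 + 1000) × 1.016600 − 1000 = 1002.776 − 1000 = 2.78 per mil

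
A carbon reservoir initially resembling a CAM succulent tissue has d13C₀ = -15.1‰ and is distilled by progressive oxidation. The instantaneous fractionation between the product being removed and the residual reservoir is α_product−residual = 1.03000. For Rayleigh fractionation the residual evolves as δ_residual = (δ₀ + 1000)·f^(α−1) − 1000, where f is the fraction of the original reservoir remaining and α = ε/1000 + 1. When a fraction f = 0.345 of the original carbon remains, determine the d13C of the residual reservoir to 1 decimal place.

Rayleigh residual: δ_res = (δ₀ + 1000)·f^(α−1) − 1000
α − 1 = 0.03000
f^(α−1) = 0.345^(0.03000) = 0.968578
δ_res = (-15.1 + 1000) × 0.968578 − 1000 = 953.952 − 1000 = -46.05‰

-46.0‰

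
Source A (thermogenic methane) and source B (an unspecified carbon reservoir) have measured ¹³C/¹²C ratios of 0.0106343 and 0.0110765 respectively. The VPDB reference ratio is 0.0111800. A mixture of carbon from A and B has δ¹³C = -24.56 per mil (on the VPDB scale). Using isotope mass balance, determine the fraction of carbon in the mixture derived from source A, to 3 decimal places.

0.387

δ_A = (0.0106343/0.0111800 − 1)×1000 = (0.951190 − 1)×1000 = -48.810 per mil
δ_B = (0.0110765/0.0111800 − 1)×1000 = (0.990742 − 1)×1000 = -9.258 per mil
f_A = (δ_mix − δ_B)/(δ_A − δ_B) = (-24.56 − (-9.258))/(-48.810 − (-9.258))
f_A = -15.302 / -39.553 = 0.3869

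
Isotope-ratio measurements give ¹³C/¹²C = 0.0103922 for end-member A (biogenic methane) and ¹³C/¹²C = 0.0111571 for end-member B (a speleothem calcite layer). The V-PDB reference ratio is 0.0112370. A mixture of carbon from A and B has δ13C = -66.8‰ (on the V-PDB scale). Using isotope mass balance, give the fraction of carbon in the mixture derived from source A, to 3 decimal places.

δ_A = (0.0103922/0.0112370 − 1)×1000 = (0.924820 − 1)×1000 = -75.180‰
δ_B = (0.0111571/0.0112370 − 1)×1000 = (0.992890 − 1)×1000 = -7.110‰
f_A = (δ_mix − δ_B)/(δ_A − δ_B) = (-66.8 − (-7.110))/(-75.180 − (-7.110))
f_A = -59.690 / -68.070 = 0.8769

0.877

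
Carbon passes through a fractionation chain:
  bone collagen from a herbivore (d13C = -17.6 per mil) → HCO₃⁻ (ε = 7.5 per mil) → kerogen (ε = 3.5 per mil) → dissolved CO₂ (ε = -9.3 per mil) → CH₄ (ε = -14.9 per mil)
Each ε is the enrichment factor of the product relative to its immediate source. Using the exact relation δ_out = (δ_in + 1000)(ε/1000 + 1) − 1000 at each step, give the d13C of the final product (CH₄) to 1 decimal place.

step 1: δ = (-17.60 + 1000)·(7.5/1000 + 1) − 1000 = -10.23 per mil
step 2: δ = (-10.23 + 1000)·(3.5/1000 + 1) − 1000 = -6.77 per mil
step 3: δ = (-6.77 + 1000)·(-9.3/1000 + 1) − 1000 = -16.00 per mil
step 4: δ = (-16.00 + 1000)·(-14.9/1000 + 1) − 1000 = -30.67 per mil

-30.7 per mil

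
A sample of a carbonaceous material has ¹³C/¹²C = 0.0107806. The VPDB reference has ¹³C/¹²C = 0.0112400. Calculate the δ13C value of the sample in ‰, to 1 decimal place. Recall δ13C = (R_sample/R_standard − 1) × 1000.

δ13C = (R_sample / R_standard − 1) × 1000
R_sample / R_standard = 0.0107806 / 0.0112400 = 0.959128
δ13C = (0.959128 − 1) × 1000 = -40.87‰

-40.9‰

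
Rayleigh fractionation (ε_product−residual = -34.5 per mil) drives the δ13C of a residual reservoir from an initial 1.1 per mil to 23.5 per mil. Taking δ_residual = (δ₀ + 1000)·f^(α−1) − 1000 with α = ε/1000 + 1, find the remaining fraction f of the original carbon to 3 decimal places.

0.527

α − 1 = ε/1000 = -0.0345
(δ_res + 1000)/(δ₀ + 1000) = (23.5 + 1000)/(1.1 + 1000) = 1023.5/1001.1 = 1.022375
f = 1.022375^(1/-0.0345) = exp(ln(1.022375)/-0.0345) = exp(0.02213/-0.0345)
f = exp(-0.6414) = 0.5265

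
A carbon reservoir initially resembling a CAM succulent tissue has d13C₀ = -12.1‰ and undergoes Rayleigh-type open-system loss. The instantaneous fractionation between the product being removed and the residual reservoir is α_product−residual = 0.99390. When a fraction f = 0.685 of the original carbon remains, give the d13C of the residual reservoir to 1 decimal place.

-9.8‰

Rayleigh residual: δ_res = (δ₀ + 1000)·f^(α−1) − 1000
α − 1 = -0.00610
f^(α−1) = 0.685^(-0.00610) = 1.002311
δ_res = (-12.1 + 1000) × 1.002311 − 1000 = 990.183 − 1000 = -9.82‰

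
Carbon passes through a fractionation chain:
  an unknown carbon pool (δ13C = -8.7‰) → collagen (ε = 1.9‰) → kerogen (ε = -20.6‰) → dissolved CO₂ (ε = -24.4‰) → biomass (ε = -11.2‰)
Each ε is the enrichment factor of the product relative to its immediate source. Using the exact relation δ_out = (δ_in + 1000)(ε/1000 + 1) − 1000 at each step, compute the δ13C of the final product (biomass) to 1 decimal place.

-61.6‰

step 1: δ = (-8.70 + 1000)·(1.9/1000 + 1) − 1000 = -6.82‰
step 2: δ = (-6.82 + 1000)·(-20.6/1000 + 1) − 1000 = -27.28‰
step 3: δ = (-27.28 + 1000)·(-24.4/1000 + 1) − 1000 = -51.01‰
step 4: δ = (-51.01 + 1000)·(-11.2/1000 + 1) − 1000 = -61.64‰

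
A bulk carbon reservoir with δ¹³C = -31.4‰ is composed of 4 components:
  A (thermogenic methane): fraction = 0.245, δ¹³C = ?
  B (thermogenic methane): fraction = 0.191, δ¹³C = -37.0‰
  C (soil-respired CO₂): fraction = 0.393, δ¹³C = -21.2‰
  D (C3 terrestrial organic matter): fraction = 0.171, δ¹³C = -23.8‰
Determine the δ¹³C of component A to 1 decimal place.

-48.7‰

Isotope mass balance: δ_bulk = Σ fᵢ·δᵢ.
-31.4 = 0.245×δ_A + 0.191×(-37.0) + 0.393×(-21.2) + 0.171×(-23.8)
0.245·δ_A = -31.4 − (-19.468) = -11.932
δ_A = -11.932 / 0.245 = -48.70‰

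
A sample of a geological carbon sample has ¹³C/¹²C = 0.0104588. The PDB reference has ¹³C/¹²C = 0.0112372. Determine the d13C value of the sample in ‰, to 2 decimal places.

-69.27‰

d13C = (R_sample / R_standard − 1) × 1000
R_sample / R_standard = 0.0104588 / 0.0112372 = 0.930730
d13C = (0.930730 − 1) × 1000 = -69.270‰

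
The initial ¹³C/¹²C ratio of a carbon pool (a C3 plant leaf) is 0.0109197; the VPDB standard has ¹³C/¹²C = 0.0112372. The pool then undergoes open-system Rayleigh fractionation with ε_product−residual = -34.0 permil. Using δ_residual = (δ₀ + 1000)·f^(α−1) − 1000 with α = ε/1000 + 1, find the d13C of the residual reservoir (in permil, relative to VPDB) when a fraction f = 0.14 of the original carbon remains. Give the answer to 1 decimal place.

δ₀ = (0.0109197/0.0112372 − 1)×1000 = (0.971746 − 1)×1000 = -28.254 permil
α − 1 = ε/1000 = -0.0340
f^(α−1) = 0.14^(-0.0340) = 1.069133
δ_res = (-28.254 + 1000) × 1.069133 − 1000 = 1038.925 − 1000 = 38.93 permil

38.9 permil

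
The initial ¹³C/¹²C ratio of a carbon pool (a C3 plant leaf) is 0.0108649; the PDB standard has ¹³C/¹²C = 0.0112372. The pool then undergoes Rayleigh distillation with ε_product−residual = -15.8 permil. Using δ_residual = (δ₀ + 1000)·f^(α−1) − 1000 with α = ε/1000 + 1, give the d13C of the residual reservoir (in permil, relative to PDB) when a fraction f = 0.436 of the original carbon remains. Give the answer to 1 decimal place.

δ₀ = (0.0108649/0.0112372 − 1)×1000 = (0.966869 − 1)×1000 = -33.131 permil
α − 1 = ε/1000 = -0.0158
f^(α−1) = 0.436^(-0.0158) = 1.013202
δ_res = (-33.131 + 1000) × 1.013202 − 1000 = 979.634 − 1000 = -20.37 permil

-20.4 permil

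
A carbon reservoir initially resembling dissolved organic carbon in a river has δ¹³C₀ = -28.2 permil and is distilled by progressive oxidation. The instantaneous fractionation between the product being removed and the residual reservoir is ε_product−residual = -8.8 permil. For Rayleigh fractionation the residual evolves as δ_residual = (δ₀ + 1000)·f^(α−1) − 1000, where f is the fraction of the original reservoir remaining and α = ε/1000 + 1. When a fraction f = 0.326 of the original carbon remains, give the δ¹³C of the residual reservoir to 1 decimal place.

Rayleigh residual: δ_res = (δ₀ + 1000)·f^(α−1) − 1000
α = ε/1000 + 1 = 0.99120, so α − 1 = -0.00880
f^(α−1) = 0.326^(-0.00880) = 1.009912
δ_res = (-28.2 + 1000) × 1.009912 − 1000 = 981.433 − 1000 = -18.57 permil

-18.6 permil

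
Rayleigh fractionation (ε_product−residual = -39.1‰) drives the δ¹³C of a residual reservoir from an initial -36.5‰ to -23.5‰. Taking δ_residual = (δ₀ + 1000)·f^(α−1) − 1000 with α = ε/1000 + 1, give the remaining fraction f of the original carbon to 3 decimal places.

0.710

α − 1 = ε/1000 = -0.0391
(δ_res + 1000)/(δ₀ + 1000) = (-23.5 + 1000)/(-36.5 + 1000) = 976.5/963.5 = 1.013492
f = 1.013492^(1/-0.0391) = exp(ln(1.013492)/-0.0391) = exp(0.01340/-0.0391)
f = exp(-0.3428) = 0.7098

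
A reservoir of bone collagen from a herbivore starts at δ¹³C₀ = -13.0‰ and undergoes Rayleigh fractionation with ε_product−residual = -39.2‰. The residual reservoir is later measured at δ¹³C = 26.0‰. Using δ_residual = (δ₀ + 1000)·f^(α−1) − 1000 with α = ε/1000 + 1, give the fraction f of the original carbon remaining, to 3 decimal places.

α − 1 = ε/1000 = -0.0392
(δ_res + 1000)/(δ₀ + 1000) = (26.0 + 1000)/(-13.0 + 1000) = 1026.0/987.0 = 1.039514
f = 1.039514^(1/-0.0392) = exp(ln(1.039514)/-0.0392) = exp(0.03875/-0.0392)
f = exp(-0.9886) = 0.3721

0.372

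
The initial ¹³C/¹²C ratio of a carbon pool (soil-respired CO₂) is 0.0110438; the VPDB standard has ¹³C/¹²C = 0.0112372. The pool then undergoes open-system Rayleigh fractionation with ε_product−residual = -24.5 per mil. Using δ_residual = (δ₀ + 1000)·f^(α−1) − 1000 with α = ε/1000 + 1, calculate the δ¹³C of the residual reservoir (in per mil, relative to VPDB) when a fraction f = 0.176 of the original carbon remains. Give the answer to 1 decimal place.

25.5 per mil

δ₀ = (0.0110438/0.0112372 − 1)×1000 = (0.982789 − 1)×1000 = -17.211 per mil
α − 1 = ε/1000 = -0.0245
f^(α−1) = 0.176^(-0.0245) = 1.043482
δ_res = (-17.211 + 1000) × 1.043482 − 1000 = 1025.523 − 1000 = 25.52 per mil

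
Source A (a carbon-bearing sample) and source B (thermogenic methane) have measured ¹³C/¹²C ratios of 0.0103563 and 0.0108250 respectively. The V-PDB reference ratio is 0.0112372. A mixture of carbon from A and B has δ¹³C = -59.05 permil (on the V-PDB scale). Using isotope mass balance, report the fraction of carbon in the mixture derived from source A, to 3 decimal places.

0.536

δ_A = (0.0103563/0.0112372 − 1)×1000 = (0.921609 − 1)×1000 = -78.391 permil
δ_B = (0.0108250/0.0112372 − 1)×1000 = (0.963318 − 1)×1000 = -36.682 permil
f_A = (δ_mix − δ_B)/(δ_A − δ_B) = (-59.05 − (-36.682))/(-78.391 − (-36.682))
f_A = -22.368 / -41.710 = 0.5363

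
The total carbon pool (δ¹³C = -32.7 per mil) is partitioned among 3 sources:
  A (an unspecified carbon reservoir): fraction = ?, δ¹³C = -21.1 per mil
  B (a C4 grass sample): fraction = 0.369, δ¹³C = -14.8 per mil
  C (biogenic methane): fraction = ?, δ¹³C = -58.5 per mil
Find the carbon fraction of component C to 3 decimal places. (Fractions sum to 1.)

0.372

Let f_C and f_A be the unknown fractions; fractions sum to 1 so f_C + f_A = 0.631.
Mass balance: Σ fᵢ·δᵢ = δ_bulk ⇒ f_C·(-58.5) + f_A·(-21.1) = -32.7 − (-5.461) = -27.239
Substitute f_A = 0.631 − f_C:
f_C·(-58.5 − -21.1) = -27.239 − 0.631×(-21.1) = -13.925
f_C = -13.925 / -37.4 = 0.3723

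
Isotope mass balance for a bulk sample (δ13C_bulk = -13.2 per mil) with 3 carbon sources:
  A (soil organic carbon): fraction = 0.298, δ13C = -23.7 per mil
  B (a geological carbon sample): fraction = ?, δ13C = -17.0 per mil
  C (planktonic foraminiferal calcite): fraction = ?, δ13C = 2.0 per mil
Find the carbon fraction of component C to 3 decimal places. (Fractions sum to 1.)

0.305

Let f_C and f_B be the unknown fractions; fractions sum to 1 so f_C + f_B = 0.702.
Mass balance: Σ fᵢ·δᵢ = δ_bulk ⇒ f_C·(2.0) + f_B·(-17.0) = -13.2 − (-7.063) = -6.137
Substitute f_B = 0.702 − f_C:
f_C·(2.0 − -17.0) = -6.137 − 0.702×(-17.0) = 5.797
f_C = 5.797 / 19.0 = 0.3051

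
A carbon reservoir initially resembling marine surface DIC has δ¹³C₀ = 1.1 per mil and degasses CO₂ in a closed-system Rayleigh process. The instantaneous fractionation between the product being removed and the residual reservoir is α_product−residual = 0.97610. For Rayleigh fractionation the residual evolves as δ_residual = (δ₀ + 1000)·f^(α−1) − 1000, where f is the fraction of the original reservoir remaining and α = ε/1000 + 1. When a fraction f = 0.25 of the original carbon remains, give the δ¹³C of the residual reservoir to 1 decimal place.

Rayleigh residual: δ_res = (δ₀ + 1000)·f^(α−1) − 1000
α − 1 = -0.02390
f^(α−1) = 0.25^(-0.02390) = 1.033687
δ_res = (1.1 + 1000) × 1.033687 − 1000 = 1034.824 − 1000 = 34.82 per mil

34.8 per mil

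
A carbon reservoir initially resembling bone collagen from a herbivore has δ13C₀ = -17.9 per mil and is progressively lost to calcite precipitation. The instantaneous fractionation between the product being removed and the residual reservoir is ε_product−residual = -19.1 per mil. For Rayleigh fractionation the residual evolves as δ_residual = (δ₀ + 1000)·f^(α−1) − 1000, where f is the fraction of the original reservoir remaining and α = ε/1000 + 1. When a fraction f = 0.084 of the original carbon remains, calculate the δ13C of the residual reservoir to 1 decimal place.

Rayleigh residual: δ_res = (δ₀ + 1000)·f^(α−1) − 1000
α = ε/1000 + 1 = 0.98090, so α − 1 = -0.01910
f^(α−1) = 0.084^(-0.01910) = 1.048446
δ_res = (-17.9 + 1000) × 1.048446 − 1000 = 1029.679 − 1000 = 29.68 per mil

29.7 per mil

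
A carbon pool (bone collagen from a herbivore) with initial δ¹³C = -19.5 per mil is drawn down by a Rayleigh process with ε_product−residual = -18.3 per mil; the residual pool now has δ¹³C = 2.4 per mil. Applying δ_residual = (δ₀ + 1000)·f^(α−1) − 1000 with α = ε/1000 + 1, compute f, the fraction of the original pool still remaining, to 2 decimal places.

α − 1 = ε/1000 = -0.0183
(δ_res + 1000)/(δ₀ + 1000) = (2.4 + 1000)/(-19.5 + 1000) = 1002.4/980.5 = 1.022336
f = 1.022336^(1/-0.0183) = exp(ln(1.022336)/-0.0183) = exp(0.02209/-0.0183)
f = exp(-1.2071) = 0.2991

0.30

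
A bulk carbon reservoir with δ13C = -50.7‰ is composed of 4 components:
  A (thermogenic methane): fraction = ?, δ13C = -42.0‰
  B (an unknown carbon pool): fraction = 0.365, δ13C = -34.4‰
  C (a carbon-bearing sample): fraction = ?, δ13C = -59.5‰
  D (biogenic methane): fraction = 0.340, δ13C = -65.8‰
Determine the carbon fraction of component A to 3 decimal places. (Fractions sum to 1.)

0.102

Let f_A and f_C be the unknown fractions; fractions sum to 1 so f_A + f_C = 0.295.
Mass balance: Σ fᵢ·δᵢ = δ_bulk ⇒ f_A·(-42.0) + f_C·(-59.5) = -50.7 − (-34.928) = -15.772
Substitute f_C = 0.295 − f_A:
f_A·(-42.0 − -59.5) = -15.772 − 0.295×(-59.5) = 1.780
f_A = 1.780 / 17.5 = 0.1017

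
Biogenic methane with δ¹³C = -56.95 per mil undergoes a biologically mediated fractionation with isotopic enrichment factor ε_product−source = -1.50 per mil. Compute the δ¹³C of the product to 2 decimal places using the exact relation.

To first order, δ_product ≈ δ_source + ε = -58.45 per mil.
Exactly, δ_product = (δ_source + 1000)·(ε/1000 + 1) − 1000.
δ_product = (-56.95 + 1000) × (-1.50/1000 + 1) − 1000
δ_product = -58.365 per mil

-58.36 per mil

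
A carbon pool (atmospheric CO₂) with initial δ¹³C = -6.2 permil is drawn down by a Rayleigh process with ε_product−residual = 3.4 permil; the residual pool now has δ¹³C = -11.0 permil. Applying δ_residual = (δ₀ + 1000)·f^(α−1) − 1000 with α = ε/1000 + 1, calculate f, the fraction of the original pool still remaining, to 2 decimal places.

0.24

α − 1 = ε/1000 = 0.0034
(δ_res + 1000)/(δ₀ + 1000) = (-11.0 + 1000)/(-6.2 + 1000) = 989.0/993.8 = 0.995170
f = 0.995170^(1/0.0034) = exp(ln(0.995170)/0.0034) = exp(-0.00484/0.0034)
f = exp(-1.4240) = 0.2407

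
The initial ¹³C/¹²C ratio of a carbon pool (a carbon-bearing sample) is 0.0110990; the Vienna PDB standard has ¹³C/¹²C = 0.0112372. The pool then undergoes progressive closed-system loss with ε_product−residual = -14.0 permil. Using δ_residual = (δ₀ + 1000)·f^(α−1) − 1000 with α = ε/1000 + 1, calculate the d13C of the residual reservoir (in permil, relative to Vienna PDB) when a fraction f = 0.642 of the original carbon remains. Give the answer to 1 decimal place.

δ₀ = (0.0110990/0.0112372 − 1)×1000 = (0.987702 − 1)×1000 = -12.298 permil
α − 1 = ε/1000 = -0.0140
f^(α−1) = 0.642^(-0.0140) = 1.006224
δ_res = (-12.298 + 1000) × 1.006224 − 1000 = 993.849 − 1000 = -6.15 permil

-6.2 permil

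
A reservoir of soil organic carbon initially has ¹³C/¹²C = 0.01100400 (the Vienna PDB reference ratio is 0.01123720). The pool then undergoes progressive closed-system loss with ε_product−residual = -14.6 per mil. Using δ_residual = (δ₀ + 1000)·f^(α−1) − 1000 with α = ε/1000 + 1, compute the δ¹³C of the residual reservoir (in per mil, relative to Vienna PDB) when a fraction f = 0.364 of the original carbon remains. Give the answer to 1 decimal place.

δ₀ = (0.01100400/0.01123720 − 1)×1000 = (0.979247 − 1)×1000 = -20.753 per mil
α − 1 = ε/1000 = -0.0146
f^(α−1) = 0.364^(-0.0146) = 1.014864
δ_res = (-20.753 + 1000) × 1.014864 − 1000 = 993.803 − 1000 = -6.20 per mil

-6.2 per mil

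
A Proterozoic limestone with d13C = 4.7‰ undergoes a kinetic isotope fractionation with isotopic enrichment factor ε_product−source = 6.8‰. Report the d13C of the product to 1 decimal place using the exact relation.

11.5‰

To first order, δ_product ≈ δ_source + ε = 11.5‰.
Exactly, δ_product = (δ_source + 1000)·(ε/1000 + 1) − 1000.
δ_product = (4.7 + 1000) × (6.8/1000 + 1) − 1000
δ_product = 11.53‰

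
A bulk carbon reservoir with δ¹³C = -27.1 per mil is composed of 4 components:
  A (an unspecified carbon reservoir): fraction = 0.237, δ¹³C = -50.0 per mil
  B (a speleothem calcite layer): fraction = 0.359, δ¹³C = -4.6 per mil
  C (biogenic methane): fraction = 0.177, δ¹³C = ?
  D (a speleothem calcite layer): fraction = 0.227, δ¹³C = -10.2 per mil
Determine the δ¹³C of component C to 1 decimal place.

Isotope mass balance: δ_bulk = Σ fᵢ·δᵢ.
-27.1 = 0.237×(-50.0) + 0.359×(-4.6) + 0.177×δ_C + 0.227×(-10.2)
0.177·δ_C = -27.1 − (-15.817) = -11.283
δ_C = -11.283 / 0.177 = -63.75 per mil

-63.7 per mil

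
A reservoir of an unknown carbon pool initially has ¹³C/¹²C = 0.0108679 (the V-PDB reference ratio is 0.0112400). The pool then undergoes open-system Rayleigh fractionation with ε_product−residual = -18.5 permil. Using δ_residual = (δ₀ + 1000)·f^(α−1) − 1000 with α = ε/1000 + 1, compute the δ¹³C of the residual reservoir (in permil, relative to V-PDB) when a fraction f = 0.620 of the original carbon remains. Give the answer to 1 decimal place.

δ₀ = (0.0108679/0.0112400 − 1)×1000 = (0.966895 − 1)×1000 = -33.105 permil
α − 1 = ε/1000 = -0.0185
f^(α−1) = 0.620^(-0.0185) = 1.008883
δ_res = (-33.105 + 1000) × 1.008883 − 1000 = 975.484 − 1000 = -24.52 permil

-24.5 permil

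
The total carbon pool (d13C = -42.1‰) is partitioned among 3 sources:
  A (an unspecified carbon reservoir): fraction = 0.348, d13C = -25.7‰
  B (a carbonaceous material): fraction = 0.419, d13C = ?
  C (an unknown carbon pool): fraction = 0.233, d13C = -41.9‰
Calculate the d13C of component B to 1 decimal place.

Isotope mass balance: δ_bulk = Σ fᵢ·δᵢ.
-42.1 = 0.348×(-25.7) + 0.419×δ_B + 0.233×(-41.9)
0.419·δ_B = -42.1 − (-18.706) = -23.394
δ_B = -23.394 / 0.419 = -55.83‰

-55.8‰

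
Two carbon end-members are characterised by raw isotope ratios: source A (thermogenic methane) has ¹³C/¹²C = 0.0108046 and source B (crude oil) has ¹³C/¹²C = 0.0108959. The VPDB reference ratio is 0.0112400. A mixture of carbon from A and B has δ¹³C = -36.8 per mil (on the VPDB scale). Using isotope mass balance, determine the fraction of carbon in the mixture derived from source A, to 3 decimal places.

δ_A = (0.0108046/0.0112400 − 1)×1000 = (0.961263 − 1)×1000 = -38.737 per mil
δ_B = (0.0108959/0.0112400 − 1)×1000 = (0.969386 − 1)×1000 = -30.614 per mil
f_A = (δ_mix − δ_B)/(δ_A − δ_B) = (-36.8 − (-30.614))/(-38.737 − (-30.614))
f_A = -6.186 / -8.123 = 0.7616

0.762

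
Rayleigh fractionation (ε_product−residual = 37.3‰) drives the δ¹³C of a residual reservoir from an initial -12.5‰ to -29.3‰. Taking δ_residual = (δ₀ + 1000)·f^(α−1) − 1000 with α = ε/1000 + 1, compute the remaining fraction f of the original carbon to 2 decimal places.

0.63

α − 1 = ε/1000 = 0.0373
(δ_res + 1000)/(δ₀ + 1000) = (-29.3 + 1000)/(-12.5 + 1000) = 970.7/987.5 = 0.982987
f = 0.982987^(1/0.0373) = exp(ln(0.982987)/0.0373) = exp(-0.01716/0.0373)
f = exp(-0.4600) = 0.6313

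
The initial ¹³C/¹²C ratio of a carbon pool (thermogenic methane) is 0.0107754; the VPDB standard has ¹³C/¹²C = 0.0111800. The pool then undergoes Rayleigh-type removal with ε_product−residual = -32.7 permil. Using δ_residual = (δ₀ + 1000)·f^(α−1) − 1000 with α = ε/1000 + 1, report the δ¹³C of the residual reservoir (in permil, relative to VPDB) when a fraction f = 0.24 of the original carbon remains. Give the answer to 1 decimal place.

9.9 permil

δ₀ = (0.0107754/0.0111800 − 1)×1000 = (0.963810 − 1)×1000 = -36.190 permil
α − 1 = ε/1000 = -0.0327
f^(α−1) = 0.24^(-0.0327) = 1.047773
δ_res = (-36.190 + 1000) × 1.047773 − 1000 = 1009.854 − 1000 = 9.85 permil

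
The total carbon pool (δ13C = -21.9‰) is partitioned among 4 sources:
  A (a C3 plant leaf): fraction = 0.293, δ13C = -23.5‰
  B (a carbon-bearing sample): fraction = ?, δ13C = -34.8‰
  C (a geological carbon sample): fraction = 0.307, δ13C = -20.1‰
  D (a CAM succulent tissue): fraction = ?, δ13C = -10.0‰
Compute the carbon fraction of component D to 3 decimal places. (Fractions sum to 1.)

Let f_D and f_B be the unknown fractions; fractions sum to 1 so f_D + f_B = 0.400.
Mass balance: Σ fᵢ·δᵢ = δ_bulk ⇒ f_D·(-10.0) + f_B·(-34.8) = -21.9 − (-13.056) = -8.844
Substitute f_B = 0.400 − f_D:
f_D·(-10.0 − -34.8) = -8.844 − 0.400×(-34.8) = 5.076
f_D = 5.076 / 24.8 = 0.2047

0.205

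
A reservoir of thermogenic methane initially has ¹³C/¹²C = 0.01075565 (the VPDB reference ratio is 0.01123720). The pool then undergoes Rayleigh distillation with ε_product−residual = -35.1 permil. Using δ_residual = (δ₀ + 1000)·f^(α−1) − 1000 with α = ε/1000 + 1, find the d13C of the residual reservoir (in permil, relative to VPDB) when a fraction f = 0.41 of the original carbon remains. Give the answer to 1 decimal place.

δ₀ = (0.01075565/0.01123720 − 1)×1000 = (0.957147 − 1)×1000 = -42.853 permil
α − 1 = ε/1000 = -0.0351
f^(α−1) = 0.41^(-0.0351) = 1.031790
δ_res = (-42.853 + 1000) × 1.031790 − 1000 = 987.574 − 1000 = -12.43 permil

-12.4 permil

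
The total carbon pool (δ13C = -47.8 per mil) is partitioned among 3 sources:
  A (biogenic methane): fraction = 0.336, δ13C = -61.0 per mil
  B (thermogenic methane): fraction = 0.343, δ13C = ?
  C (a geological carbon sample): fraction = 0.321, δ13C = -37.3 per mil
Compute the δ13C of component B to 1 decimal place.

-44.7 per mil

Isotope mass balance: δ_bulk = Σ fᵢ·δᵢ.
-47.8 = 0.336×(-61.0) + 0.343×δ_B + 0.321×(-37.3)
0.343·δ_B = -47.8 − (-32.469) = -15.331
δ_B = -15.331 / 0.343 = -44.70 per mil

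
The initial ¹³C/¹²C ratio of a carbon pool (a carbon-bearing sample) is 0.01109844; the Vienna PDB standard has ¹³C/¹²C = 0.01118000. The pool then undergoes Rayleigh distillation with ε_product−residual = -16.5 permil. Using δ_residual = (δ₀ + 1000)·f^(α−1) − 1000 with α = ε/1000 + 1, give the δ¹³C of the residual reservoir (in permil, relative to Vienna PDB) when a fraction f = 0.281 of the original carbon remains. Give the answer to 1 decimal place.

13.7 permil

δ₀ = (0.01109844/0.01118000 − 1)×1000 = (0.992705 − 1)×1000 = -7.295 permil
α − 1 = ε/1000 = -0.0165
f^(α−1) = 0.281^(-0.0165) = 1.021166
δ_res = (-7.295 + 1000) × 1.021166 − 1000 = 1013.716 − 1000 = 13.72 permil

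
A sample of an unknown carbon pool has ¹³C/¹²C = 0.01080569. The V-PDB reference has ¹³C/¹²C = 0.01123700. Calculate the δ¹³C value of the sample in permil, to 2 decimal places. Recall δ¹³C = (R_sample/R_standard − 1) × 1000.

δ¹³C = (R_sample / R_standard − 1) × 1000
R_sample / R_standard = 0.01080569 / 0.01123700 = 0.961617
δ¹³C = (0.961617 − 1) × 1000 = -38.383 permil

-38.38 permil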